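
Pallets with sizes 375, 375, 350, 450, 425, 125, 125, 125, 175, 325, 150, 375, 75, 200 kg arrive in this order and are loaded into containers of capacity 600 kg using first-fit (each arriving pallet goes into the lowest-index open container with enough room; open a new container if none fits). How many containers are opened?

  375 → container 1 (new)  [load 375/600]
  375 → container 2 (new)  [load 375/600]
  350 → container 3 (new)  [load 350/600]
  450 → container 4 (new)  [load 450/600]
  425 → container 5 (new)  [load 425/600]
  125 → container 1  [load 500/600]
  125 → container 2  [load 500/600]
  125 → container 3  [load 475/600]
  175 → container 5  [load 600/600]
  325 → container 6 (new)  [load 325/600]
  150 → container 4  [load 600/600]
  375 → container 7 (new)  [load 375/600]
  75 → container 1  [load 575/600]
  200 → container 6  [load 525/600]
7 containers opened.

7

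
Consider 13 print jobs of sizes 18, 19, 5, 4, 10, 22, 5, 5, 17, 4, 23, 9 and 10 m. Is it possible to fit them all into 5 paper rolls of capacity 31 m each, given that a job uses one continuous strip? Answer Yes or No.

No

Total = 151 m; ⌈151/31⌉ = 5.
The bound of 5 does not rule out 5, but exhaustive search shows no assignment into 5 paper rolls of capacity 31 m exists — the minimum is 6.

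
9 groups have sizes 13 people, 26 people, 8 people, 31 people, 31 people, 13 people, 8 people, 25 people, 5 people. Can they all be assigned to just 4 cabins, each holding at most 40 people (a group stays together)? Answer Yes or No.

Total = 160 people; ⌈160/40⌉ = 4.
The bound of 4 does not rule out 4, but exhaustive search shows no assignment into 4 cabins of capacity 40 people exists — the minimum is 5.

No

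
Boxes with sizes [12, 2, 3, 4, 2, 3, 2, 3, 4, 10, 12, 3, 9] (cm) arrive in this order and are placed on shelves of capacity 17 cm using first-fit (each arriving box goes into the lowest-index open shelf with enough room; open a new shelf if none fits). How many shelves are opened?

  12 → shelf 1 (new)  [load 12/17]
  2 → shelf 1  [load 14/17]
  3 → shelf 1  [load 17/17]
  4 → shelf 2 (new)  [load 4/17]
  2 → shelf 2  [load 6/17]
  3 → shelf 2  [load 9/17]
  2 → shelf 2  [load 11/17]
  3 → shelf 2  [load 14/17]
  4 → shelf 3 (new)  [load 4/17]
  10 → shelf 3  [load 14/17]
  12 → shelf 4 (new)  [load 12/17]
  3 → shelf 2  [load 17/17]
  9 → shelf 5 (new)  [load 9/17]
5 shelves opened.

5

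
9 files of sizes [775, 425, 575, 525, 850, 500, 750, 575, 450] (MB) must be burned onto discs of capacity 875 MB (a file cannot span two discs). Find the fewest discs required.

8

Total = 850 + 775 + 750 + 575 + 575 + 525 + 500 + 450 + 425 = 5425 MB.
Lower bound: ⌈5425/875⌉ = 7 discs.
Also, 8 files each exceed 875/2 MB, and no two of those can share a disc, so at least 8 discs are needed.
A packing using 8 discs:
  disc 1: 850 = 850
  disc 2: 775 = 775
  disc 3: 750 = 750
  disc 4: 575 = 575
  disc 5: 575 = 575
  disc 6: 525 = 525
  disc 7: 500 = 500
  disc 8: 450 + 425 = 875
This matches the lower bound, so 8 is optimal.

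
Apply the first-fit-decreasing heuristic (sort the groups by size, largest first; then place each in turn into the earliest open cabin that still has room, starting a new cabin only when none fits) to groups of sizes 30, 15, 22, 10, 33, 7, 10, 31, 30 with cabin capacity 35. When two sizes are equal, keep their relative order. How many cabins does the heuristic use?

6

Sorted descending: 33, 31, 30, 30, 22, 15, 10, 10, 7.
  33 → cabin 1 (new)  [load 33/35]
  31 → cabin 2 (new)  [load 31/35]
  30 → cabin 3 (new)  [load 30/35]
  30 → cabin 4 (new)  [load 30/35]
  22 → cabin 5 (new)  [load 22/35]
  15 → cabin 6 (new)  [load 15/35]
  10 → cabin 5  [load 32/35]
  10 → cabin 6  [load 25/35]
  7 → cabin 6  [load 32/35]
6 cabins opened.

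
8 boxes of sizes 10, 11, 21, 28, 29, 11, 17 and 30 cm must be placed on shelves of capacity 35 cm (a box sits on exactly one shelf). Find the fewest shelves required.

Total = 30 + 29 + 28 + 21 + 17 + 11 + 11 + 10 = 157 cm.
Lower bound: ⌈157/35⌉ = 5 shelves.
A packing using 6 shelves:
  shelf 1: 30 = 30
  shelf 2: 29 = 29
  shelf 3: 28 = 28
  shelf 4: 21 + 11 = 32
  shelf 5: 17 + 11 = 28
  shelf 6: 10 = 10
No arrangement into 5 shelves stays within capacity, so 6 is optimal.

6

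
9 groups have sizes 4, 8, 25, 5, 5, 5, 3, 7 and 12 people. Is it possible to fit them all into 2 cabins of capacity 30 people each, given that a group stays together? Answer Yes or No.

No

Total = 74 people; ⌈74/30⌉ = 3.
At least 3 cabins are required, but only 2 are allowed.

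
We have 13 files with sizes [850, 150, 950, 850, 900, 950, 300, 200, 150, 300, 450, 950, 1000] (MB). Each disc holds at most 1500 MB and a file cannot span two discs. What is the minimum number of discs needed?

7

Total = 1000 + 950 + 950 + 950 + 900 + 850 + 850 + 450 + 300 + 300 + 200 + 150 + 150 = 8000 MB.
Lower bound: ⌈8000/1500⌉ = 6 discs.
Also, 7 files each exceed 750 MB, and no two of those can share a disc, so at least 7 discs are needed.
A packing using 7 discs:
  disc 1: 1000 + 450 = 1450
  disc 2: 950 + 300 + 200 = 1450
  disc 3: 950 + 300 + 150 = 1400
  disc 4: 950 + 150 = 1100
  disc 5: 900 = 900
  disc 6: 850 = 850
  disc 7: 850 = 850
This matches the lower bound, so 7 is optimal.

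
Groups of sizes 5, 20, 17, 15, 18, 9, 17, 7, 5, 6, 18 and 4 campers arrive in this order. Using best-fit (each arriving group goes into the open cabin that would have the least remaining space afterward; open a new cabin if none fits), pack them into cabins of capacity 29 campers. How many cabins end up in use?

  5 → cabin 1 (new)  [load 5/29]
  20 → cabin 1  [load 25/29]
  17 → cabin 2 (new)  [load 17/29]
  15 → cabin 3 (new)  [load 15/29]
  18 → cabin 4 (new)  [load 18/29]
  9 → cabin 4  [load 27/29]
  17 → cabin 5 (new)  [load 17/29]
  7 → cabin 2  [load 24/29]
  5 → cabin 2  [load 29/29]
  6 → cabin 5  [load 23/29]
  18 → cabin 6 (new)  [load 18/29]
  4 → cabin 1  [load 29/29]
6 cabins opened.

6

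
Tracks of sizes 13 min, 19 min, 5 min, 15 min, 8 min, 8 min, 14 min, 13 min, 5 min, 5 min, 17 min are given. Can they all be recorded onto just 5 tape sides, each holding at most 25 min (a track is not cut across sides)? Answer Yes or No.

Total = 122 min; ⌈122/25⌉ = 5.
6 tracks each exceed half the capacity and cannot share a side, forcing at least 6 tape sides.
At least 6 tape sides are required, but only 5 are allowed.

No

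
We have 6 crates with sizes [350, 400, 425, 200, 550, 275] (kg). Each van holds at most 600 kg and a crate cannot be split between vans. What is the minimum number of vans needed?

Total = 550 + 425 + 400 + 350 + 275 + 200 = 2200 kg.
Lower bound: ⌈2200/600⌉ = 4 vans.
A packing using 5 vans:
  van 1: 550 = 550
  van 2: 425 = 425
  van 3: 400 + 200 = 600
  van 4: 350 = 350
  van 5: 275 = 275
No arrangement into 4 vans stays within capacity, so 5 is optimal.

5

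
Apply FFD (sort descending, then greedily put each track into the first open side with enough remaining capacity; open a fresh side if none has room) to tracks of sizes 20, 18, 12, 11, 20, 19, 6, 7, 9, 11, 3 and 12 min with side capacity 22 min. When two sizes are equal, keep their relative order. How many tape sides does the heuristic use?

8

Sorted descending: 20, 20, 19, 18, 12, 12, 11, 11, 9, 7, 6, 3.
  20 → side 1 (new)  [load 20/22]
  20 → side 2 (new)  [load 20/22]
  19 → side 3 (new)  [load 19/22]
  18 → side 4 (new)  [load 18/22]
  12 → side 5 (new)  [load 12/22]
  12 → side 6 (new)  [load 12/22]
  11 → side 7 (new)  [load 11/22]
  11 → side 7  [load 22/22]
  9 → side 5  [load 21/22]
  7 → side 6  [load 19/22]
  6 → side 8 (new)  [load 6/22]
  3 → side 3  [load 22/22]
8 tape sides opened.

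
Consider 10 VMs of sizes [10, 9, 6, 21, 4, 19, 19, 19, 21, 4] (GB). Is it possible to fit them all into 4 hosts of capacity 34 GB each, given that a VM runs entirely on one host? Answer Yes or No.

No

Total = 132 GB; ⌈132/34⌉ = 4.
5 VMs each exceed half the capacity and cannot share a host, forcing at least 5 hosts.
At least 5 hosts are required, but only 4 are allowed.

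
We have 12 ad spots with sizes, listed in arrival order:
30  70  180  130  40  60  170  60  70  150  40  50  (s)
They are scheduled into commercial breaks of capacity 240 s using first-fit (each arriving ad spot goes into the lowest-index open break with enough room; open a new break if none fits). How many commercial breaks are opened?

  30 → break 1 (new)  [load 30/240]
  70 → break 1  [load 100/240]
  180 → break 2 (new)  [load 180/240]
  130 → break 1  [load 230/240]
  40 → break 2  [load 220/240]
  60 → break 3 (new)  [load 60/240]
  170 → break 3  [load 230/240]
  60 → break 4 (new)  [load 60/240]
  70 → break 4  [load 130/240]
  150 → break 5 (new)  [load 150/240]
  40 → break 4  [load 170/240]
  50 → break 4  [load 220/240]
5 commercial breaks opened.

5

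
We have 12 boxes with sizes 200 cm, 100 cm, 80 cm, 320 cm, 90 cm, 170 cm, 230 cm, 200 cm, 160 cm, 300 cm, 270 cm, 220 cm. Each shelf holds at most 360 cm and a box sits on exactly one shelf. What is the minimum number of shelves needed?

Total = 320 + 300 + 270 + 230 + 220 + 200 + 200 + 170 + 160 + 100 + 90 + 80 = 2340 cm.
Lower bound: ⌈2340/360⌉ = 7 shelves.
A packing using 8 shelves:
  shelf 1: 320 = 320
  shelf 2: 300 = 300
  shelf 3: 270 + 90 = 360
  shelf 4: 230 + 100 = 330
  shelf 5: 220 + 80 = 300
  shelf 6: 200 + 160 = 360
  shelf 7: 200 = 200
  shelf 8: 170 = 170
No arrangement into 7 shelves stays within capacity, so 8 is optimal.

8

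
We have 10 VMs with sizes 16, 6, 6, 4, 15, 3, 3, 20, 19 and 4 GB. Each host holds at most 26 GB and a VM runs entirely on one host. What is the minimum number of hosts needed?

Total = 20 + 19 + 16 + 15 + 6 + 6 + 4 + 4 + 3 + 3 = 96 GB.
Lower bound: ⌈96/26⌉ = 4 hosts.
A packing using 4 hosts:
  host 1: 20 + 6 = 26
  host 2: 19 + 6 = 25
  host 3: 16 + 4 + 4 = 24
  host 4: 15 + 3 + 3 = 21
This matches the lower bound, so 4 is optimal.

4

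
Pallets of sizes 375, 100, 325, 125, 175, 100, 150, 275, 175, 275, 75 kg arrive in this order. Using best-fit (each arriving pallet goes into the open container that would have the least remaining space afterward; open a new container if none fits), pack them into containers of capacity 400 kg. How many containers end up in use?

7

  375 → container 1 (new)  [load 375/400]
  100 → container 2 (new)  [load 100/400]
  325 → container 3 (new)  [load 325/400]
  125 → container 2  [load 225/400]
  175 → container 2  [load 400/400]
  100 → container 4 (new)  [load 100/400]
  150 → container 4  [load 250/400]
  275 → container 5 (new)  [load 275/400]
  175 → container 6 (new)  [load 175/400]
  275 → container 7 (new)  [load 275/400]
  75 → container 3  [load 400/400]
7 containers opened.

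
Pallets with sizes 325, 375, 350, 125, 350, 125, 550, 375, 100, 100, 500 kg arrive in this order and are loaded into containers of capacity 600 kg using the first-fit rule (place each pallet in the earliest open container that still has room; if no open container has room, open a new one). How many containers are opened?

7

  325 → container 1 (new)  [load 325/600]
  375 → container 2 (new)  [load 375/600]
  350 → container 3 (new)  [load 350/600]
  125 → container 1  [load 450/600]
  350 → container 4 (new)  [load 350/600]
  125 → container 1  [load 575/600]
  550 → container 5 (new)  [load 550/600]
  375 → container 6 (new)  [load 375/600]
  100 → container 2  [load 475/600]
  100 → container 2  [load 575/600]
  500 → container 7 (new)  [load 500/600]
7 containers opened.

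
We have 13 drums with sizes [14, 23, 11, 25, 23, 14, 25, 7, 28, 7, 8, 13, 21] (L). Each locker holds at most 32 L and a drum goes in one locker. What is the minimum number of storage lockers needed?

Total = 28 + 25 + 25 + 23 + 23 + 21 + 14 + 14 + 13 + 11 + 8 + 7 + 7 = 219 L.
Lower bound: ⌈219/32⌉ = 7 storage lockers.
A packing using 8 storage lockers:
  locker 1: 28 = 28
  locker 2: 25 + 7 = 32
  locker 3: 25 + 7 = 32
  locker 4: 23 + 8 = 31
  locker 5: 23 = 23
  locker 6: 21 + 11 = 32
  locker 7: 14 + 14 = 28
  locker 8: 13 = 13
No arrangement into 7 storage lockers stays within capacity, so 8 is optimal.

8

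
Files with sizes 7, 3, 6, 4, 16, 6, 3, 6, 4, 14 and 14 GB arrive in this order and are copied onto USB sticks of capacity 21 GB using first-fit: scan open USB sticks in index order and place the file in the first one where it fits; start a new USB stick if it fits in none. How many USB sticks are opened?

  7 → USB stick 1 (new)  [load 7/21]
  3 → USB stick 1  [load 10/21]
  6 → USB stick 1  [load 16/21]
  4 → USB stick 1  [load 20/21]
  16 → USB stick 2 (new)  [load 16/21]
  6 → USB stick 3 (new)  [load 6/21]
  3 → USB stick 2  [load 19/21]
  6 → USB stick 3  [load 12/21]
  4 → USB stick 3  [load 16/21]
  14 → USB stick 4 (new)  [load 14/21]
  14 → USB stick 5 (new)  [load 14/21]
5 USB sticks opened.

5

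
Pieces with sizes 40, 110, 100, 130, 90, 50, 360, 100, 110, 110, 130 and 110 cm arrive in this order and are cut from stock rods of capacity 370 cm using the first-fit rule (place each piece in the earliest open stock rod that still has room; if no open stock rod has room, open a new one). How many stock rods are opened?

5

  40 → stock rod 1 (new)  [load 40/370]
  110 → stock rod 1  [load 150/370]
  100 → stock rod 1  [load 250/370]
  130 → stock rod 2 (new)  [load 130/370]
  90 → stock rod 1  [load 340/370]
  50 → stock rod 2  [load 180/370]
  360 → stock rod 3 (new)  [load 360/370]
  100 → stock rod 2  [load 280/370]
  110 → stock rod 4 (new)  [load 110/370]
  110 → stock rod 4  [load 220/370]
  130 → stock rod 4  [load 350/370]
  110 → stock rod 5 (new)  [load 110/370]
5 stock rods opened.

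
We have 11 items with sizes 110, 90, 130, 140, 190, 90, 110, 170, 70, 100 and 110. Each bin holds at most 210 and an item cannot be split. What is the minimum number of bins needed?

7

Total = 190 + 170 + 140 + 130 + 110 + 110 + 110 + 100 + 90 + 90 + 70 = 1310.
Lower bound: ⌈1310/210⌉ = 7 bins.
A packing using 7 bins:
  bin 1: 190 = 190
  bin 2: 170 = 170
  bin 3: 140 + 70 = 210
  bin 4: 130 = 130
  bin 5: 110 + 100 = 210
  bin 6: 110 + 90 = 200
  bin 7: 110 + 90 = 200
This matches the lower bound, so 7 is optimal.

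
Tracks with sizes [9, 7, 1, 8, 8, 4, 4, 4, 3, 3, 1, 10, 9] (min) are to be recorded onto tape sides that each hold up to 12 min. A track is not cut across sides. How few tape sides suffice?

Total = 10 + 9 + 9 + 8 + 8 + 7 + 4 + 4 + 4 + 3 + 3 + 1 + 1 = 71 min.
Lower bound: ⌈71/12⌉ = 6 tape sides.
A packing using 6 tape sides:
  side 1: 10 + 1 + 1 = 12
  side 2: 9 + 3 = 12
  side 3: 9 + 3 = 12
  side 4: 8 + 4 = 12
  side 5: 8 + 4 = 12
  side 6: 7 + 4 = 11
This matches the lower bound, so 6 is optimal.

6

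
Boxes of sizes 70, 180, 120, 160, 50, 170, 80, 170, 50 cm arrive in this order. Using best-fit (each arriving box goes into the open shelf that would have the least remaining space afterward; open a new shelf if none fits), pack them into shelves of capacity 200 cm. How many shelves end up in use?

6

  70 → shelf 1 (new)  [load 70/200]
  180 → shelf 2 (new)  [load 180/200]
  120 → shelf 1  [load 190/200]
  160 → shelf 3 (new)  [load 160/200]
  50 → shelf 4 (new)  [load 50/200]
  170 → shelf 5 (new)  [load 170/200]
  80 → shelf 4  [load 130/200]
  170 → shelf 6 (new)  [load 170/200]
  50 → shelf 4  [load 180/200]
6 shelves opened.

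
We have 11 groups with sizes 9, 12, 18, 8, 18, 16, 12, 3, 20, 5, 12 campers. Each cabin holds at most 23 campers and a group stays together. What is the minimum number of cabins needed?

7

Total = 20 + 18 + 18 + 16 + 12 + 12 + 12 + 9 + 8 + 5 + 3 = 133 campers.
Lower bound: ⌈133/23⌉ = 6 cabins.
Also, 7 groups each exceed 23/2 campers, and no two of those can share a cabin, so at least 7 cabins are needed.
A packing using 7 cabins:
  cabin 1: 20 + 3 = 23
  cabin 2: 18 + 5 = 23
  cabin 3: 18 = 18
  cabin 4: 16 = 16
  cabin 5: 12 + 9 = 21
  cabin 6: 12 + 8 = 20
  cabin 7: 12 = 12
This matches the lower bound, so 7 is optimal.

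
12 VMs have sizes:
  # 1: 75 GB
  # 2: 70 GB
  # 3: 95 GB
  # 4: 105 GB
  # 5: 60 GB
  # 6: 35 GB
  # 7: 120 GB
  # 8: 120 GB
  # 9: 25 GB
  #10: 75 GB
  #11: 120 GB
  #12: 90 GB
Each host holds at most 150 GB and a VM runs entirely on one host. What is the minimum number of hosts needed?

8

Total = 120 + 120 + 120 + 105 + 95 + 90 + 75 + 75 + 70 + 60 + 35 + 25 = 990 GB.
Lower bound: ⌈990/150⌉ = 7 hosts.
A packing using 8 hosts:
  host 1: 120 + 25 = 145
  host 2: 120 = 120
  host 3: 120 = 120
  host 4: 105 + 35 = 140
  host 5: 95 = 95
  host 6: 90 + 60 = 150
  host 7: 75 + 75 = 150
  host 8: 70 = 70
No arrangement into 7 hosts stays within capacity, so 8 is optimal.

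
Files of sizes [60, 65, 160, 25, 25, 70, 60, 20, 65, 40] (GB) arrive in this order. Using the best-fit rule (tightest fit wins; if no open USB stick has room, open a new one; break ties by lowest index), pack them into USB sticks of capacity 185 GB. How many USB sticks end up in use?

4

  60 → USB stick 1 (new)  [load 60/185]
  65 → USB stick 1  [load 125/185]
  160 → USB stick 2 (new)  [load 160/185]
  25 → USB stick 2  [load 185/185]
  25 → USB stick 1  [load 150/185]
  70 → USB stick 3 (new)  [load 70/185]
  60 → USB stick 3  [load 130/185]
  20 → USB stick 1  [load 170/185]
  65 → USB stick 4 (new)  [load 65/185]
  40 → USB stick 3  [load 170/185]
4 USB sticks opened.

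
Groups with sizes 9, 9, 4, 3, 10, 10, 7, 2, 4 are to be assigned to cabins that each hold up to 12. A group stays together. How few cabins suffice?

Total = 10 + 10 + 9 + 9 + 7 + 4 + 4 + 3 + 2 = 58.
Lower bound: ⌈58/12⌉ = 5 cabins.
A packing using 6 cabins:
  cabin 1: 10 + 2 = 12
  cabin 2: 10 = 10
  cabin 3: 9 + 3 = 12
  cabin 4: 9 = 9
  cabin 5: 7 + 4 = 11
  cabin 6: 4 = 4
No arrangement into 5 cabins stays within capacity, so 6 is optimal.

6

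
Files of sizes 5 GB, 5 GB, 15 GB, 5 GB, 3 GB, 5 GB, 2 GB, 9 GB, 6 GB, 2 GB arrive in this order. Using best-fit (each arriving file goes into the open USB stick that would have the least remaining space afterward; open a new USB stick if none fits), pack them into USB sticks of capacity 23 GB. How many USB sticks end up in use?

3

  5 → USB stick 1 (new)  [load 5/23]
  5 → USB stick 1  [load 10/23]
  15 → USB stick 2 (new)  [load 15/23]
  5 → USB stick 2  [load 20/23]
  3 → USB stick 2  [load 23/23]
  5 → USB stick 1  [load 15/23]
  2 → USB stick 1  [load 17/23]
  9 → USB stick 3 (new)  [load 9/23]
  6 → USB stick 1  [load 23/23]
  2 → USB stick 3  [load 11/23]
3 USB sticks opened.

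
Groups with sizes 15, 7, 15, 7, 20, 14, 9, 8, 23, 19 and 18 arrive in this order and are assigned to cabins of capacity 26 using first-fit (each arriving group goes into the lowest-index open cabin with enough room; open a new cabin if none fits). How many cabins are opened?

  15 → cabin 1 (new)  [load 15/26]
  7 → cabin 1  [load 22/26]
  15 → cabin 2 (new)  [load 15/26]
  7 → cabin 2  [load 22/26]
  20 → cabin 3 (new)  [load 20/26]
  14 → cabin 4 (new)  [load 14/26]
  9 → cabin 4  [load 23/26]
  8 → cabin 5 (new)  [load 8/26]
  23 → cabin 6 (new)  [load 23/26]
  19 → cabin 7 (new)  [load 19/26]
  18 → cabin 5  [load 26/26]
7 cabins opened.

7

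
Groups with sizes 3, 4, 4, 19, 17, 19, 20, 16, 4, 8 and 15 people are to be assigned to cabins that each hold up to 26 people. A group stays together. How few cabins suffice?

Total = 20 + 19 + 19 + 17 + 16 + 15 + 8 + 4 + 4 + 4 + 3 = 129 people.
Lower bound: ⌈129/26⌉ = 5 cabins.
Also, 6 groups each exceed 13 people, and no two of those can share a cabin, so at least 6 cabins are needed.
A packing using 6 cabins:
  cabin 1: 20 + 4 = 24
  cabin 2: 19 + 4 + 3 = 26
  cabin 3: 19 + 4 = 23
  cabin 4: 17 + 8 = 25
  cabin 5: 16 = 16
  cabin 6: 15 = 15
This matches the lower bound, so 6 is optimal.

6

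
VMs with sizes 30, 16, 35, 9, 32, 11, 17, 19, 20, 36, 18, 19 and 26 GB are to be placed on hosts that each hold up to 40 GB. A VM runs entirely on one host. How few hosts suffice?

Total = 36 + 35 + 32 + 30 + 26 + 20 + 19 + 19 + 18 + 17 + 16 + 11 + 9 = 288 GB.
Lower bound: ⌈288/40⌉ = 8 hosts.
A packing using 8 hosts:
  host 1: 36 = 36
  host 2: 35 = 35
  host 3: 32 = 32
  host 4: 30 + 9 = 39
  host 5: 26 + 11 = 37
  host 6: 20 + 19 = 39
  host 7: 19 + 18 = 37
  host 8: 17 + 16 = 33
This matches the lower bound, so 8 is optimal.

8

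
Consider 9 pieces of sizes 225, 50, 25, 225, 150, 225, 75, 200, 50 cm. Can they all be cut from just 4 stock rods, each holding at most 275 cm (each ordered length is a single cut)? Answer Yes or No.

Total = 1225 cm; ⌈1225/275⌉ = 5.
At least 5 stock rods are required, but only 4 are allowed.

No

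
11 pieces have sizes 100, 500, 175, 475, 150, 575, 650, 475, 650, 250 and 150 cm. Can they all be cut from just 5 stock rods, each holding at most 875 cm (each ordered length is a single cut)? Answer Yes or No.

No

Total = 4150 cm; ⌈4150/875⌉ = 5.
6 pieces each exceed half the capacity and cannot share a stock rod, forcing at least 6 stock rods.
At least 6 stock rods are required, but only 5 are allowed.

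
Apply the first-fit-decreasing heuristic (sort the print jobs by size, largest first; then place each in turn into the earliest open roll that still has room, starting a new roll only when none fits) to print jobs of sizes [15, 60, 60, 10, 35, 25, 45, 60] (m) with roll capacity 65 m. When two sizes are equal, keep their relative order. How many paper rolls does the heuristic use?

6

Sorted descending: 60, 60, 60, 45, 35, 25, 15, 10.
  60 → roll 1 (new)  [load 60/65]
  60 → roll 2 (new)  [load 60/65]
  60 → roll 3 (new)  [load 60/65]
  45 → roll 4 (new)  [load 45/65]
  35 → roll 5 (new)  [load 35/65]
  25 → roll 5  [load 60/65]
  15 → roll 4  [load 60/65]
  10 → roll 6 (new)  [load 10/65]
6 paper rolls opened.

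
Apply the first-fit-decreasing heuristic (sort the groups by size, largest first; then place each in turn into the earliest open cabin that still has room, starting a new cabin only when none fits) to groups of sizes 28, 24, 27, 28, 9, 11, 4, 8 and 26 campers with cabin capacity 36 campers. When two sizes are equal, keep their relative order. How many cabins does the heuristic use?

Sorted descending: 28, 28, 27, 26, 24, 11, 9, 8, 4.
  28 → cabin 1 (new)  [load 28/36]
  28 → cabin 2 (new)  [load 28/36]
  27 → cabin 3 (new)  [load 27/36]
  26 → cabin 4 (new)  [load 26/36]
  24 → cabin 5 (new)  [load 24/36]
  11 → cabin 5  [load 35/36]
  9 → cabin 3  [load 36/36]
  8 → cabin 1  [load 36/36]
  4 → cabin 2  [load 32/36]
5 cabins opened.

5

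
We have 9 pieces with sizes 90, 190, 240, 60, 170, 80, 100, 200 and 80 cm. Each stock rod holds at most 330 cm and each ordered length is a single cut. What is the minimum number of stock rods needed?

4

Total = 240 + 200 + 190 + 170 + 100 + 90 + 80 + 80 + 60 = 1210 cm.
Lower bound: ⌈1210/330⌉ = 4 stock rods.
A packing using 4 stock rods:
  stock rod 1: 240 + 90 = 330
  stock rod 2: 200 + 100 = 300
  stock rod 3: 190 + 80 + 60 = 330
  stock rod 4: 170 + 80 = 250
This matches the lower bound, so 4 is optimal.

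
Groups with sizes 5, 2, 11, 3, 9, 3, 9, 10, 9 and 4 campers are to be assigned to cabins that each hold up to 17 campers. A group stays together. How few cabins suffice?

Total = 11 + 10 + 9 + 9 + 9 + 5 + 4 + 3 + 3 + 2 = 65 campers.
Lower bound: ⌈65/17⌉ = 4 cabins.
Also, 5 groups each exceed 17/2 campers, and no two of those can share a cabin, so at least 5 cabins are needed.
A packing using 5 cabins:
  cabin 1: 11 + 5 = 16
  cabin 2: 10 + 4 + 3 = 17
  cabin 3: 9 + 3 + 2 = 14
  cabin 4: 9 = 9
  cabin 5: 9 = 9
This matches the lower bound, so 5 is optimal.

5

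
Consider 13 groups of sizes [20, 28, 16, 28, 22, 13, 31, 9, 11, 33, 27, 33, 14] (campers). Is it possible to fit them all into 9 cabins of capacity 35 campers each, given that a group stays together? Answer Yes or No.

No

Total = 285 campers; ⌈285/35⌉ = 9.
The bound of 9 does not rule out 9, but exhaustive search shows no assignment into 9 cabins of capacity 35 campers exists — the minimum is 10.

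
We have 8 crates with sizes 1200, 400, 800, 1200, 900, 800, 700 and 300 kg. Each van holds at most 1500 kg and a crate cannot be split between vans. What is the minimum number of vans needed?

5

Total = 1200 + 1200 + 900 + 800 + 800 + 700 + 400 + 300 = 6300 kg.
Lower bound: ⌈6300/1500⌉ = 5 vans.
A packing using 5 vans:
  van 1: 1200 + 300 = 1500
  van 2: 1200 = 1200
  van 3: 900 + 400 = 1300
  van 4: 800 + 700 = 1500
  van 5: 800 = 800
This matches the lower bound, so 5 is optimal.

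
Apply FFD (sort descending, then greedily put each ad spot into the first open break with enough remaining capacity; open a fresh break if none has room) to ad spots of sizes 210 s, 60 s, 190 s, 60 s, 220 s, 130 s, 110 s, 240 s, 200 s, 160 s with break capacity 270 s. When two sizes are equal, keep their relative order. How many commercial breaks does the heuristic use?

Sorted descending: 240, 220, 210, 200, 190, 160, 130, 110, 60, 60.
  240 → break 1 (new)  [load 240/270]
  220 → break 2 (new)  [load 220/270]
  210 → break 3 (new)  [load 210/270]
  200 → break 4 (new)  [load 200/270]
  190 → break 5 (new)  [load 190/270]
  160 → break 6 (new)  [load 160/270]
  130 → break 7 (new)  [load 130/270]
  110 → break 6  [load 270/270]
  60 → break 3  [load 270/270]
  60 → break 4  [load 260/270]
7 commercial breaks opened.

7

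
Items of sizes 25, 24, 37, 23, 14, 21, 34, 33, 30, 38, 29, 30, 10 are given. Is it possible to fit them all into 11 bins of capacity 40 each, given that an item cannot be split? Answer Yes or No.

A valid assignment using 11 bins:
  bin 1: 38 = 38
  bin 2: 37 = 37
  bin 3: 34 = 34
  bin 4: 33 = 33
  bin 5: 30 + 10 = 40
  bin 6: 30 = 30
  bin 7: 29 = 29
  bin 8: 25 + 14 = 39
  bin 9: 24 = 24
  bin 10: 23 = 23
  bin 11: 21 = 21
Every load is within 40, so 11 bins suffice.

Yes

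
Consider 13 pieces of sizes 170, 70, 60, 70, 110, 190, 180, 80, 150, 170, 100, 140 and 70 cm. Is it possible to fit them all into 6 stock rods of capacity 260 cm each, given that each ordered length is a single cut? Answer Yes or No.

No

Total = 1560 cm; ⌈1560/260⌉ = 6.
The bound of 6 does not rule out 6, but exhaustive search shows no assignment into 6 stock rods of capacity 260 cm exists — the minimum is 7.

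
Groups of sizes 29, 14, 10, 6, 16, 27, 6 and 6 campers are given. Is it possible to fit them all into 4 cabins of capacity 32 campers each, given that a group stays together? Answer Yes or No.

Yes

A valid assignment using 4 cabins:
  cabin 1: 29 = 29
  cabin 2: 27 = 27
  cabin 3: 16 + 14 = 30
  cabin 4: 10 + 6 + 6 + 6 = 28
Every load is within 32 campers, so 4 cabins suffice.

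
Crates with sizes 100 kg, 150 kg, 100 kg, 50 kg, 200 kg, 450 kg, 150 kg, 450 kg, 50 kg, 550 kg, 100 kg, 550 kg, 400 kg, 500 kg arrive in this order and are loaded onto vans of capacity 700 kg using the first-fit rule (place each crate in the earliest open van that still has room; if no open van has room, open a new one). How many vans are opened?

  100 → van 1 (new)  [load 100/700]
  150 → van 1  [load 250/700]
  100 → van 1  [load 350/700]
  50 → van 1  [load 400/700]
  200 → van 1  [load 600/700]
  450 → van 2 (new)  [load 450/700]
  150 → van 2  [load 600/700]
  450 → van 3 (new)  [load 450/700]
  50 → van 1  [load 650/700]
  550 → van 4 (new)  [load 550/700]
  100 → van 2  [load 700/700]
  550 → van 5 (new)  [load 550/700]
  400 → van 6 (new)  [load 400/700]
  500 → van 7 (new)  [load 500/700]
7 vans opened.

7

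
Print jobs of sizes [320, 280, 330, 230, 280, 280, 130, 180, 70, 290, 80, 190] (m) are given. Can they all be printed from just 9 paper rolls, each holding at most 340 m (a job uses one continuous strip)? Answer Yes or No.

Yes

A valid assignment using 9 paper rolls:
  roll 1: 330 = 330
  roll 2: 320 = 320
  roll 3: 290 = 290
  roll 4: 280 = 280
  roll 5: 280 = 280
  roll 6: 280 = 280
  roll 7: 230 + 80 = 310
  roll 8: 190 + 130 = 320
  roll 9: 180 + 70 = 250
Every load is within 340 m, so 9 paper rolls suffice.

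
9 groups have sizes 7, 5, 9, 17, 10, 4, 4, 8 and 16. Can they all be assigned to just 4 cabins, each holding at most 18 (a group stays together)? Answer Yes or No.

No

Total = 80; ⌈80/18⌉ = 5.
At least 5 cabins are required, but only 4 are allowed.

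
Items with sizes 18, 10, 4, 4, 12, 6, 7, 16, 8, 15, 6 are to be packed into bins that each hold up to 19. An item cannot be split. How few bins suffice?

Total = 18 + 16 + 15 + 12 + 10 + 8 + 7 + 6 + 6 + 4 + 4 = 106.
Lower bound: ⌈106/19⌉ = 6 bins.
A packing using 6 bins:
  bin 1: 18 = 18
  bin 2: 16 = 16
  bin 3: 15 + 4 = 19
  bin 4: 12 + 7 = 19
  bin 5: 10 + 8 = 18
  bin 6: 6 + 6 + 4 = 16
This matches the lower bound, so 6 is optimal.

6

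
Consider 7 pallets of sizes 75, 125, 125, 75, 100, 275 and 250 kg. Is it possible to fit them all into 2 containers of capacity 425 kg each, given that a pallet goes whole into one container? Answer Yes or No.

No

Total = 1025 kg; ⌈1025/425⌉ = 3.
At least 3 containers are required, but only 2 are allowed.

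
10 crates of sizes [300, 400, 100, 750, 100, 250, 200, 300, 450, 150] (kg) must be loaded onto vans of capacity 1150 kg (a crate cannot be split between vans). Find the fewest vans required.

3

Total = 750 + 450 + 400 + 300 + 300 + 250 + 200 + 150 + 100 + 100 = 3000 kg.
Lower bound: ⌈3000/1150⌉ = 3 vans.
A packing using 3 vans:
  van 1: 750 + 400 = 1150
  van 2: 450 + 300 + 300 + 100 = 1150
  van 3: 250 + 200 + 150 + 100 = 700
This matches the lower bound, so 3 is optimal.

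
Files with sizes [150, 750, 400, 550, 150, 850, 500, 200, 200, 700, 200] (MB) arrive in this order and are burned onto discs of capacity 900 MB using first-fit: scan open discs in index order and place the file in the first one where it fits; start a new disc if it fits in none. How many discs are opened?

6

  150 → disc 1 (new)  [load 150/900]
  750 → disc 1  [load 900/900]
  400 → disc 2 (new)  [load 400/900]
  550 → disc 3 (new)  [load 550/900]
  150 → disc 2  [load 550/900]
  850 → disc 4 (new)  [load 850/900]
  500 → disc 5 (new)  [load 500/900]
  200 → disc 2  [load 750/900]
  200 → disc 3  [load 750/900]
  700 → disc 6 (new)  [load 700/900]
  200 → disc 5  [load 700/900]
6 discs opened.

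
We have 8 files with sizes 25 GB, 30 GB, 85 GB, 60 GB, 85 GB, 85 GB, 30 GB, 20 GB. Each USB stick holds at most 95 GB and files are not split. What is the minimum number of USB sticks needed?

Total = 85 + 85 + 85 + 60 + 30 + 30 + 25 + 20 = 420 GB.
Lower bound: ⌈420/95⌉ = 5 USB sticks.
A packing using 5 USB sticks:
  USB stick 1: 85 = 85
  USB stick 2: 85 = 85
  USB stick 3: 85 = 85
  USB stick 4: 60 + 30 = 90
  USB stick 5: 30 + 25 + 20 = 75
This matches the lower bound, so 5 is optimal.

5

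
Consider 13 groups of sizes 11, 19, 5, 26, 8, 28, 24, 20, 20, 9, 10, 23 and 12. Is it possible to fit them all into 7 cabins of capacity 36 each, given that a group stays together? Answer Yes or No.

Yes

A valid assignment using 7 cabins:
  cabin 1: 28 + 8 = 36
  cabin 2: 26 + 10 = 36
  cabin 3: 24 + 12 = 36
  cabin 4: 23 + 11 = 34
  cabin 5: 20 + 9 + 5 = 34
  cabin 6: 20 = 20
  cabin 7: 19 = 19
Every load is within 36, so 7 cabins suffice.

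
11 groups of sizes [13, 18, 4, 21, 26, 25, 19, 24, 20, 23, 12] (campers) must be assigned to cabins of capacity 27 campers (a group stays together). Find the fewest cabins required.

9

Total = 26 + 25 + 24 + 23 + 21 + 20 + 19 + 18 + 13 + 12 + 4 = 205 campers.
Lower bound: ⌈205/27⌉ = 8 cabins.
A packing using 9 cabins:
  cabin 1: 26 = 26
  cabin 2: 25 = 25
  cabin 3: 24 = 24
  cabin 4: 23 + 4 = 27
  cabin 5: 21 = 21
  cabin 6: 20 = 20
  cabin 7: 19 = 19
  cabin 8: 18 = 18
  cabin 9: 13 + 12 = 25
No arrangement into 8 cabins stays within capacity, so 9 is optimal.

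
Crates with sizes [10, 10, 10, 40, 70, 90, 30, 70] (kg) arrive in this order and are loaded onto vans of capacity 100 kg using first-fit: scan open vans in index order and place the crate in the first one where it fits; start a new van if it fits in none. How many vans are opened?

  10 → van 1 (new)  [load 10/100]
  10 → van 1  [load 20/100]
  10 → van 1  [load 30/100]
  40 → van 1  [load 70/100]
  70 → van 2 (new)  [load 70/100]
  90 → van 3 (new)  [load 90/100]
  30 → van 1  [load 100/100]
  70 → van 4 (new)  [load 70/100]
4 vans opened.

4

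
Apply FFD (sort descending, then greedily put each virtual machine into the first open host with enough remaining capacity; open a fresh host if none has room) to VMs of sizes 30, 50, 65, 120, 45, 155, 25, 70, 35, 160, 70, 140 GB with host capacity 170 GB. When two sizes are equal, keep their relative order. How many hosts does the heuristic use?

Sorted descending: 160, 155, 140, 120, 70, 70, 65, 50, 45, 35, 30, 25.
  160 → host 1 (new)  [load 160/170]
  155 → host 2 (new)  [load 155/170]
  140 → host 3 (new)  [load 140/170]
  120 → host 4 (new)  [load 120/170]
  70 → host 5 (new)  [load 70/170]
  70 → host 5  [load 140/170]
  65 → host 6 (new)  [load 65/170]
  50 → host 4  [load 170/170]
  45 → host 6  [load 110/170]
  35 → host 6  [load 145/170]
  30 → host 3  [load 170/170]
  25 → host 5  [load 165/170]
6 hosts opened.

6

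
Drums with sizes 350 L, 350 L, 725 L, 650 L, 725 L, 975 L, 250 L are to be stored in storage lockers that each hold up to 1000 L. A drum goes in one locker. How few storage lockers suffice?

5

Total = 975 + 725 + 725 + 650 + 350 + 350 + 250 = 4025 L.
Lower bound: ⌈4025/1000⌉ = 5 storage lockers.
A packing using 5 storage lockers:
  locker 1: 975 = 975
  locker 2: 725 + 250 = 975
  locker 3: 725 = 725
  locker 4: 650 + 350 = 1000
  locker 5: 350 = 350
This matches the lower bound, so 5 is optimal.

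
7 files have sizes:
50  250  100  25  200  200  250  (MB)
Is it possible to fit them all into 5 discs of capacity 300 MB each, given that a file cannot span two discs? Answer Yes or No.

Yes

A valid assignment using 4 discs:
  disc 1: 250 + 50 = 300
  disc 2: 250 + 25 = 275
  disc 3: 200 + 100 = 300
  disc 4: 200 = 200
That uses only 4 ≤ 5, so 5 discs are enough.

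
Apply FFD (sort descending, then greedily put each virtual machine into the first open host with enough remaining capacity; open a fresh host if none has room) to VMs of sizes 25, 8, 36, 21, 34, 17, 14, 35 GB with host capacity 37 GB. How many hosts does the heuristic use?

6

Sorted descending: 36, 35, 34, 25, 21, 17, 14, 8.
  36 → host 1 (new)  [load 36/37]
  35 → host 2 (new)  [load 35/37]
  34 → host 3 (new)  [load 34/37]
  25 → host 4 (new)  [load 25/37]
  21 → host 5 (new)  [load 21/37]
  17 → host 6 (new)  [load 17/37]
  14 → host 5  [load 35/37]
  8 → host 4  [load 33/37]
6 hosts opened.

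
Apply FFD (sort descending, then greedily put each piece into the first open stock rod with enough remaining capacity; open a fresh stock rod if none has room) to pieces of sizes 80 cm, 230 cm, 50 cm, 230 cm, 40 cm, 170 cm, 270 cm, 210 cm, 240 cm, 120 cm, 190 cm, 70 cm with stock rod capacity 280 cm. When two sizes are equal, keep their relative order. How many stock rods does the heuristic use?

Sorted descending: 270, 240, 230, 230, 210, 190, 170, 120, 80, 70, 50, 40.
  270 → stock rod 1 (new)  [load 270/280]
  240 → stock rod 2 (new)  [load 240/280]
  230 → stock rod 3 (new)  [load 230/280]
  230 → stock rod 4 (new)  [load 230/280]
  210 → stock rod 5 (new)  [load 210/280]
  190 → stock rod 6 (new)  [load 190/280]
  170 → stock rod 7 (new)  [load 170/280]
  120 → stock rod 8 (new)  [load 120/280]
  80 → stock rod 6  [load 270/280]
  70 → stock rod 5  [load 280/280]
  50 → stock rod 3  [load 280/280]
  40 → stock rod 2  [load 280/280]
8 stock rods opened.

8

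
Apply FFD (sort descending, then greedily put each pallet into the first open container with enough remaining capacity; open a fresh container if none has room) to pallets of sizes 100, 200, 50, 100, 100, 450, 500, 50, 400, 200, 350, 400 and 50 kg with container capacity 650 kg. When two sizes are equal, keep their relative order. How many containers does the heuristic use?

5

Sorted descending: 500, 450, 400, 400, 350, 200, 200, 100, 100, 100, 50, 50, 50.
  500 → container 1 (new)  [load 500/650]
  450 → container 2 (new)  [load 450/650]
  400 → container 3 (new)  [load 400/650]
  400 → container 4 (new)  [load 400/650]
  350 → container 5 (new)  [load 350/650]
  200 → container 2  [load 650/650]
  200 → container 3  [load 600/650]
  100 → container 1  [load 600/650]
  100 → container 4  [load 500/650]
  100 → container 4  [load 600/650]
  50 → container 1  [load 650/650]
  50 → container 3  [load 650/650]
  50 → container 4  [load 650/650]
5 containers opened.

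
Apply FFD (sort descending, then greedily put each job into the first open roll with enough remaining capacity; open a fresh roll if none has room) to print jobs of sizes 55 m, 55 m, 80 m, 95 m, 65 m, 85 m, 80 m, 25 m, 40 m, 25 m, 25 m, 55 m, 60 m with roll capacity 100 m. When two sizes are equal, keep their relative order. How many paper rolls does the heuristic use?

Sorted descending: 95, 85, 80, 80, 65, 60, 55, 55, 55, 40, 25, 25, 25.
  95 → roll 1 (new)  [load 95/100]
  85 → roll 2 (new)  [load 85/100]
  80 → roll 3 (new)  [load 80/100]
  80 → roll 4 (new)  [load 80/100]
  65 → roll 5 (new)  [load 65/100]
  60 → roll 6 (new)  [load 60/100]
  55 → roll 7 (new)  [load 55/100]
  55 → roll 8 (new)  [load 55/100]
  55 → roll 9 (new)  [load 55/100]
  40 → roll 6  [load 100/100]
  25 → roll 5  [load 90/100]
  25 → roll 7  [load 80/100]
  25 → roll 8  [load 80/100]
9 paper rolls opened.

9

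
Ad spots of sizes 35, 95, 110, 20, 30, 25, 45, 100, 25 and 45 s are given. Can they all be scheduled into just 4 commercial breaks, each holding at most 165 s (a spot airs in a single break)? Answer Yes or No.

A valid assignment using 4 commercial breaks:
  break 1: 110 + 45 = 155
  break 2: 100 + 45 + 20 = 165
  break 3: 95 + 35 + 30 = 160
  break 4: 25 + 25 = 50
Every load is within 165 s, so 4 commercial breaks suffice.

Yes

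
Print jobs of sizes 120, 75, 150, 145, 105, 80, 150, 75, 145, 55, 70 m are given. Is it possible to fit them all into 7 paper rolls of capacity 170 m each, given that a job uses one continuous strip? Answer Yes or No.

Total = 1170 m; ⌈1170/170⌉ = 7.
The bound of 7 does not rule out 7, but exhaustive search shows no assignment into 7 paper rolls of capacity 170 m exists — the minimum is 8.

No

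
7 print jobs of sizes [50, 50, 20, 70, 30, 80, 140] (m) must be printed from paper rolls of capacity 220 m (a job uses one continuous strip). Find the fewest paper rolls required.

Total = 140 + 80 + 70 + 50 + 50 + 30 + 20 = 440 m.
Lower bound: ⌈440/220⌉ = 2 paper rolls.
A packing using 2 paper rolls:
  roll 1: 140 + 80 = 220
  roll 2: 70 + 50 + 50 + 30 + 20 = 220
This matches the lower bound, so 2 is optimal.

2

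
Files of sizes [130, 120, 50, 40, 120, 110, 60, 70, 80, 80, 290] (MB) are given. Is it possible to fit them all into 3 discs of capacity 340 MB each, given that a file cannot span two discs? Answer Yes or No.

Total = 1150 MB; ⌈1150/340⌉ = 4.
At least 4 discs are required, but only 3 are allowed.

No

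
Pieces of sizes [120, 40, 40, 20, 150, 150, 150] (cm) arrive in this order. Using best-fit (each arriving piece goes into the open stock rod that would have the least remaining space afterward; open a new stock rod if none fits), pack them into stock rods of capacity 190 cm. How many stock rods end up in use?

  120 → stock rod 1 (new)  [load 120/190]
  40 → stock rod 1  [load 160/190]
  40 → stock rod 2 (new)  [load 40/190]
  20 → stock rod 1  [load 180/190]
  150 → stock rod 2  [load 190/190]
  150 → stock rod 3 (new)  [load 150/190]
  150 → stock rod 4 (new)  [load 150/190]
4 stock rods opened.

4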